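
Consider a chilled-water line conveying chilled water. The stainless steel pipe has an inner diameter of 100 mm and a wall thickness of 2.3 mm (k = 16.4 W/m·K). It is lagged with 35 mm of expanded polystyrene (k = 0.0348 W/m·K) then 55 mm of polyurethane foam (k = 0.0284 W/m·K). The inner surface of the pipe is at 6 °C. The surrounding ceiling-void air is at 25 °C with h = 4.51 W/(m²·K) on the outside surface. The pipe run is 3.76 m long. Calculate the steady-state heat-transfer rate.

Q ≈ 13.4 W

For a radial system each layer contributes R = ln(r_out/r_in)/(2πkL); films add R = 1/(hA).
R_stainless steel pipe wall = ln(52.3/50)/(2π×16.4×3.76) = 1.161×10^-4 K/W
R_expanded polystyrene = ln(87.3/52.3)/(2π×0.0348×3.76) = 0.6232 K/W
R_polyurethane foam = ln(142.3/87.3)/(2π×0.0284×3.76) = 0.7282 K/W
R_outer film = 1/(h_o·2πr_oL) = 1/(4.51×2π×0.1423×3.76) = 0.06596 K/W
R_total = 1.417 K/W
Q = ΔT/R_total = 19/1.417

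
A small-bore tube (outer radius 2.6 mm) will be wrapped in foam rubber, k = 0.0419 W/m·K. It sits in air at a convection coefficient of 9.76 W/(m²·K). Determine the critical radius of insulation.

r_cr ≈ 4.29 mm

For a cylinder r_cr = k/h = 0.0419/9.76
r_cr = 4.29 mm; since the bare radius (2.6 mm) is below r_cr, adding a thin layer of insulation will *increase* heat loss.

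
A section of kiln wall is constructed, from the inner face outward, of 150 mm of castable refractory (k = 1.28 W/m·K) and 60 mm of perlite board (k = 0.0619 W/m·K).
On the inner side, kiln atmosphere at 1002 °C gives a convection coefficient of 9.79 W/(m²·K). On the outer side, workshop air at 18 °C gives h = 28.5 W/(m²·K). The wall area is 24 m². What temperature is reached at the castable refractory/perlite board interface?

T ≈ 826 °C

Model the wall as resistances in series:
R_inner film = 1/(h_i·A) = 1/(9.79×24) = 0.004256 K/W
R_castable refractory = L/(kA) = 0.15/(1.28×24) = 0.004883 K/W
R_perlite board = L/(kA) = 0.06/(0.0619×24) = 0.04039 K/W
R_outer film = 1/(h_o·A) = 1/(28.5×24) = 0.001462 K/W
R_total = 0.05099 K/W;  Q = ΔT/R_total = 984/0.05099 = 19300 W
T_interface = T_inner − Q·ΣR(inner→interface) = 1002 − 19300×0.009139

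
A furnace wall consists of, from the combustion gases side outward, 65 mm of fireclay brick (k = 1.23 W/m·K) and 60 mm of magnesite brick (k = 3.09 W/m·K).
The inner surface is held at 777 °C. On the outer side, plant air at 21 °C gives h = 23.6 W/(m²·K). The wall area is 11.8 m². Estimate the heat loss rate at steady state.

Model the wall as resistances in series:
R_fireclay brick = L/(kA) = 0.065/(1.23×11.8) = 0.004478 K/W
R_magnesite brick = L/(kA) = 0.06/(3.09×11.8) = 0.001646 K/W
R_outer film = 1/(h_o·A) = 1/(23.6×11.8) = 0.003591 K/W
R_total = 0.009715 K/W
Q = ΔT / R_total = 756 / 0.009715

Q ≈ 77800 W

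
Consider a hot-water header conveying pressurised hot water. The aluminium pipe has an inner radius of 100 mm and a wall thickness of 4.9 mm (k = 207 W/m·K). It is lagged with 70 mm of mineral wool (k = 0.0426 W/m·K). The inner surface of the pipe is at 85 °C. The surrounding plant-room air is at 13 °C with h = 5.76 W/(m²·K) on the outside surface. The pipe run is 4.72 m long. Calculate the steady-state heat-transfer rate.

Q ≈ 164 W

Per-layer cylindrical resistances, series-summed:
R_aluminium pipe wall = ln(104.9/100)/(2π×207×4.72) = 7.792×10^-6 K/W
R_mineral wool = ln(174.9/104.9)/(2π×0.0426×4.72) = 0.4046 K/W
R_outer film = 1/(h_o·2πr_oL) = 1/(5.76×2π×0.1749×4.72) = 0.03347 K/W
R_total = 0.4381 K/W
Q = ΔT/R_total = 72/0.4381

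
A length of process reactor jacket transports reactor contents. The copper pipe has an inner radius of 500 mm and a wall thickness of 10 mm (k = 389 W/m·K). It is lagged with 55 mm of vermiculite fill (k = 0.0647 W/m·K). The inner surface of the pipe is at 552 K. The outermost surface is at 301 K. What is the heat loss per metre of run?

For a radial system each layer contributes R = ln(r_out/r_in)/(2πkL); films add R = 1/(hA).
R_copper pipe wall = ln(510/500)/(2π×389×1) = 8.102×10^-6 K/W
R_vermiculite fill = ln(565/510)/(2π×0.0647×1) = 0.2519 K/W
R_total = 0.2519 K/W
Q = ΔT/R_total = 251/0.2519

q′ ≈ 996 W/m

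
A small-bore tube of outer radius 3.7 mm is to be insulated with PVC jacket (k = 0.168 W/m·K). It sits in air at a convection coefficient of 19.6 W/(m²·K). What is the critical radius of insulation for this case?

For a cylinder r_cr = k/h = 0.168/19.6
r_cr = 8.57 mm; since the bare radius (3.7 mm) is below r_cr, adding a thin layer of insulation will *increase* heat loss.

r_cr ≈ 8.57 mm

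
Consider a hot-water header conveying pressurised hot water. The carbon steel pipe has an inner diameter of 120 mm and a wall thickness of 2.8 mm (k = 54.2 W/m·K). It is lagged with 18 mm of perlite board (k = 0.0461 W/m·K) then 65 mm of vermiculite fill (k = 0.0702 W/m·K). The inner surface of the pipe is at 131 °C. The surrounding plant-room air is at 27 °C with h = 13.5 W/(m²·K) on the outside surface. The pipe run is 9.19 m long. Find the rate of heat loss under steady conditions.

Treating each annulus and film as a series resistance:
R_carbon steel pipe wall = ln(62.8/60)/(2π×54.2×9.19) = 1.457×10^-5 K/W
R_perlite board = ln(80.8/62.8)/(2π×0.0461×9.19) = 0.09468 K/W
R_vermiculite fill = ln(145.8/80.8)/(2π×0.0702×9.19) = 0.1456 K/W
R_outer film = 1/(h_o·2πr_oL) = 1/(13.5×2π×0.1458×9.19) = 0.008799 K/W
R_total = 0.2491 K/W
Q = ΔT/R_total = 104/0.2491

Q ≈ 417 W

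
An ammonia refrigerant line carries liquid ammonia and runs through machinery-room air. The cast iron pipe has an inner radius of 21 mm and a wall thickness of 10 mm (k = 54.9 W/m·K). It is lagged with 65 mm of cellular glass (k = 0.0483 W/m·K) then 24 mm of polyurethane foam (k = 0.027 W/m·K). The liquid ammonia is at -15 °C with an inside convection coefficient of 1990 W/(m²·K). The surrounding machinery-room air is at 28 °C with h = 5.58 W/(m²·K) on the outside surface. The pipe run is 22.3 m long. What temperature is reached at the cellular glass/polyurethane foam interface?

Cylindrical conduction, so R = ln(r₂/r₁)/(2πkL) per layer, in series:
R_inner film = 1/(h_i·2πr₁L) = 1/(1990×2π×0.021×22.3) = 1.708×10^-4 K/W
R_cast iron pipe wall = ln(31/21)/(2π×54.9×22.3) = 5.063×10^-5 K/W
R_cellular glass = ln(96/31)/(2π×0.0483×22.3) = 0.167 K/W
R_polyurethane foam = ln(120/96)/(2π×0.027×22.3) = 0.05898 K/W
R_outer film = 1/(h_o·2πr_oL) = 1/(5.58×2π×0.12×22.3) = 0.01066 K/W
R_total = 0.2369 K/W
Q = ΔT/R_total = 43/0.2369
Q = 182 W
T_interface = T_inner + Q·ΣR(inner→interface) = -15 + 182×0.1672

T ≈ 15.4 °C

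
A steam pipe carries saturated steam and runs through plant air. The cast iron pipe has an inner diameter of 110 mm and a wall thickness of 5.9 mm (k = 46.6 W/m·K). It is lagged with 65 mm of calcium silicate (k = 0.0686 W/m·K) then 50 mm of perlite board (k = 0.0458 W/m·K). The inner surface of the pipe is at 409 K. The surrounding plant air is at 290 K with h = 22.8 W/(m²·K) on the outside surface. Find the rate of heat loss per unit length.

q′ ≈ 41.2 W/m

Radial resistances (cylindrical: R_cond = ln(r_o/r_i)/(2πkL), R_conv = 1/(h·2πrL)):
R_cast iron pipe wall = ln(60.9/55)/(2π×46.6×1) = 3.48×10^-4 K/W
R_calcium silicate = ln(125.9/60.9)/(2π×0.0686×1) = 1.685 K/W
R_perlite board = ln(175.9/125.9)/(2π×0.0458×1) = 1.162 K/W
R_outer film = 1/(h_o·2πr_oL) = 1/(22.8×2π×0.1759×1) = 0.03968 K/W
R_total = 2.887 K/W
Q = ΔT/R_total = 119/2.887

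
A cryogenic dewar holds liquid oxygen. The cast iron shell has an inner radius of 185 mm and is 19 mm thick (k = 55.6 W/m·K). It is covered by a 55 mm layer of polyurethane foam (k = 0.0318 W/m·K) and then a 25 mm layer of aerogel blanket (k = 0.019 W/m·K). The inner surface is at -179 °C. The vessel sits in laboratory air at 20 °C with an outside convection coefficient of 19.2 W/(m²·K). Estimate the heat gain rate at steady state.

Each spherical layer contributes R = (1/r_i − 1/r_o)/(4πk):
R_cast iron shell = (1/0.185 − 1/0.204)/(4π×55.6) = 7.206×10^-4 K/W
R_polyurethane foam = (1/0.204 − 1/0.259)/(4π×0.0318) = 2.605 K/W
R_aerogel blanket = (1/0.259 − 1/0.284)/(4π×0.019) = 1.424 K/W
R_outer film = 1/(h·4πr_o²) = 1/(19.2×4π×0.284²) = 0.05139 K/W
R_total = 4.081 K/W
Q = ΔT/R_total = 199/4.081

Q ≈ 48.8 W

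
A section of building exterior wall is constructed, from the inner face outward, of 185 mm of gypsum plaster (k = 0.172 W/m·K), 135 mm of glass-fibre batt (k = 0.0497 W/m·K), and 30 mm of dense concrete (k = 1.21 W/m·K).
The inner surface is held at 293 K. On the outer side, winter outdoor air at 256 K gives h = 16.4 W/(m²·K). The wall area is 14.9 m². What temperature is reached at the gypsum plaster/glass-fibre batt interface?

Series thermal resistances:
R_gypsum plaster = L/(kA) = 0.185/(0.172×14.9) = 0.07219 K/W
R_glass-fibre batt = L/(kA) = 0.135/(0.0497×14.9) = 0.1823 K/W
R_dense concrete = L/(kA) = 0.03/(1.21×14.9) = 0.001664 K/W
R_outer film = 1/(h_o·A) = 1/(16.4×14.9) = 0.004092 K/W
R_total = 0.2602 K/W;  Q = ΔT/R_total = 37/0.2602 = 142.2 W
T_interface = T_inner − Q·ΣR(inner→interface) = 293 − 142×0.07219

T ≈ 283 K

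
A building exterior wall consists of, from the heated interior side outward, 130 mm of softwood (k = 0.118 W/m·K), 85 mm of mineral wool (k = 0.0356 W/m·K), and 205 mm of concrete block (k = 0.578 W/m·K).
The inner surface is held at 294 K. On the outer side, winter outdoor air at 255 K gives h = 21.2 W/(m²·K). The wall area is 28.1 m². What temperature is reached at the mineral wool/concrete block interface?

T ≈ 259 K

Series thermal resistances:
R_softwood = L/(kA) = 0.13/(0.118×28.1) = 0.03921 K/W
R_mineral wool = L/(kA) = 0.085/(0.0356×28.1) = 0.08497 K/W
R_concrete block = L/(kA) = 0.205/(0.578×28.1) = 0.01262 K/W
R_outer film = 1/(h_o·A) = 1/(21.2×28.1) = 0.001679 K/W
R_total = 0.1385 K/W;  Q = ΔT/R_total = 39/0.1385 = 281.6 W
T_interface = T_inner − Q·ΣR(inner→interface) = 294 − 282×0.1242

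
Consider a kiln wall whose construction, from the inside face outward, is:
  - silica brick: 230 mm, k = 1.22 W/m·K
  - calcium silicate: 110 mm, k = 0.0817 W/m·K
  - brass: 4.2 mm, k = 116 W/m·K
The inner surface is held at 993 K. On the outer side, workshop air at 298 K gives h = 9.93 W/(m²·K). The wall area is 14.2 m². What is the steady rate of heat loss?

Using the resistance-network approach (series):
R_silica brick = L/(kA) = 0.23/(1.22×14.2) = 0.01328 K/W
R_calcium silicate = L/(kA) = 0.11/(0.0817×14.2) = 0.09482 K/W
R_brass = L/(kA) = 0.0042/(116×14.2) = 2.55×10^-6 K/W
R_outer film = 1/(h_o·A) = 1/(9.93×14.2) = 0.007092 K/W
R_total = 0.1152 K/W
Q = ΔT / R_total = 695 / 0.1152

Q ≈ 6030 W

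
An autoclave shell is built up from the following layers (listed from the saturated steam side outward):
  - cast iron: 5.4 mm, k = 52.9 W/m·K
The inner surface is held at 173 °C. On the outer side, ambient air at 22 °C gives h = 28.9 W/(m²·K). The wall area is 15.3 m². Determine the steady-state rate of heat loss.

Thermal resistances in series:
R_cast iron = L/(kA) = 0.0054/(52.9×15.3) = 6.672×10^-6 K/W
R_outer film = 1/(h_o·A) = 1/(28.9×15.3) = 0.002262 K/W
R_total = 0.002268 K/W
Q = ΔT / R_total = 151 / 0.002268

Q ≈ 66600 W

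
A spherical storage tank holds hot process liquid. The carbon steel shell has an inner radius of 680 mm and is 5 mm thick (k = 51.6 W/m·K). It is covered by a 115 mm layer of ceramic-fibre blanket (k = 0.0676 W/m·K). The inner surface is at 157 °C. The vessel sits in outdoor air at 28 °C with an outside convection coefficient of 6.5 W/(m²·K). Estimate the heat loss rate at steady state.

For a spherical shell R = (1/r₁ − 1/r₂)/(4πk); film R = 1/(h·4πr²). In series:
R_carbon steel shell = (1/0.68 − 1/0.685)/(4π×51.6) = 1.655×10^-5 K/W
R_ceramic-fibre blanket = (1/0.685 − 1/0.8)/(4π×0.0676) = 0.247 K/W
R_outer film = 1/(h·4πr_o²) = 1/(6.5×4π×0.8²) = 0.01913 K/W
R_total = 0.2662 K/W
Q = ΔT/R_total = 129/0.2662

Q ≈ 485 W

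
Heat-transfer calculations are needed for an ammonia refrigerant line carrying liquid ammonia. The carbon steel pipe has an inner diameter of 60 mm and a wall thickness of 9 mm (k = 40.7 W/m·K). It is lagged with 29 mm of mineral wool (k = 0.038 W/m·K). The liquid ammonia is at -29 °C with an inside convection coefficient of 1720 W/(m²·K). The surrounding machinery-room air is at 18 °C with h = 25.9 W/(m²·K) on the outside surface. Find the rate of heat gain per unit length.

Cylindrical conduction, so R = ln(r₂/r₁)/(2πkL) per layer, in series:
R_inner film = 1/(h_i·2πr₁L) = 1/(1720×2π×0.03×1) = 0.003084 K/W
R_carbon steel pipe wall = ln(39/30)/(2π×40.7×1) = 0.001026 K/W
R_mineral wool = ln(68/39)/(2π×0.038×1) = 2.328 K/W
R_outer film = 1/(h_o·2πr_oL) = 1/(25.9×2π×0.068×1) = 0.09037 K/W
R_total = 2.423 K/W
Q = ΔT/R_total = 47/2.423

q′ ≈ 19.4 W/m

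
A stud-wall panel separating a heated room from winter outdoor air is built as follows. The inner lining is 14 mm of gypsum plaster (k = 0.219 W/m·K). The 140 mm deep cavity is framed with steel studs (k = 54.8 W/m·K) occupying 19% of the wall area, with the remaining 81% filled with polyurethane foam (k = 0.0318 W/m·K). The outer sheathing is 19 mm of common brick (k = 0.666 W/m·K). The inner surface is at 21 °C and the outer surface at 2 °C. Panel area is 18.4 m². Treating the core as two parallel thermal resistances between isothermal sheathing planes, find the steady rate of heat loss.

Sheathing layers in series; stud and cavity paths in parallel between them.
R_inner = 0.014/(0.219×18.4) = 0.003474 K/W
R_stud  = 0.14/(54.8×0.19×18.4) = 7.308×10^-4 K/W
R_cav   = 0.14/(0.0318×0.81×18.4) = 0.2954 K/W
1/R_core = 1/R_stud + 1/R_cav → R_core = 7.29×10^-4 K/W
R_outer = 0.019/(0.666×18.4) = 0.00155 K/W
R_total = 0.005754 K/W
Q = ΔT/R_total = 19/0.005754

Q ≈ 3300 W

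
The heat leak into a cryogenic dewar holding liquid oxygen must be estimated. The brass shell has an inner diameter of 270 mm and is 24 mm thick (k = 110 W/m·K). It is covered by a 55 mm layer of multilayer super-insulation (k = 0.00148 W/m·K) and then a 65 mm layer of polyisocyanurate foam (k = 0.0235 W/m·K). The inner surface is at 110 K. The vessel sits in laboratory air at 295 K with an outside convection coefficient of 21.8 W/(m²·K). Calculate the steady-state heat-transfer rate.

Q ≈ 2.04 W

Radial (spherical) resistances in series:
R_brass shell = (1/0.135 − 1/0.159)/(4π×110) = 8.089×10^-4 K/W
R_multilayer super-insulation = (1/0.159 − 1/0.214)/(4π×0.00148) = 86.91 K/W
R_polyisocyanurate foam = (1/0.214 − 1/0.279)/(4π×0.0235) = 3.687 K/W
R_outer film = 1/(h·4πr_o²) = 1/(21.8×4π×0.279²) = 0.04689 K/W
R_total = 90.65 K/W
Q = ΔT/R_total = 185/90.65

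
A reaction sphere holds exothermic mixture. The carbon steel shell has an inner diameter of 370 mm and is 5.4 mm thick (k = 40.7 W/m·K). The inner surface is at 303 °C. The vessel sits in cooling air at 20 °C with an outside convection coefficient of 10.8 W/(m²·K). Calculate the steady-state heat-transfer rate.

Radial (spherical) resistances in series:
R_carbon steel shell = (1/0.185 − 1/0.1904)/(4π×40.7) = 2.997×10^-4 K/W
R_outer film = 1/(h·4πr_o²) = 1/(10.8×4π×0.1904²) = 0.2033 K/W
R_total = 0.2036 K/W
Q = ΔT/R_total = 283/0.2036

Q ≈ 1390 W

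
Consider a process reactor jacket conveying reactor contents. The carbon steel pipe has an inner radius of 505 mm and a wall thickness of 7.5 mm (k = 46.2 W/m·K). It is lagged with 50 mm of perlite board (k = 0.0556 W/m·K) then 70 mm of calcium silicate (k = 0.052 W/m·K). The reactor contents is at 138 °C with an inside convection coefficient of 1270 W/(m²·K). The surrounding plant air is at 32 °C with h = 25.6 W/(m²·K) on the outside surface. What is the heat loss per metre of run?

q′ ≈ 167 W/m

For a radial system each layer contributes R = ln(r_out/r_in)/(2πkL); films add R = 1/(hA).
R_inner film = 1/(h_i·2πr₁L) = 1/(1270×2π×0.505×1) = 2.482×10^-4 K/W
R_carbon steel pipe wall = ln(512.5/505)/(2π×46.2×1) = 5.079×10^-5 K/W
R_perlite board = ln(562.5/512.5)/(2π×0.0556×1) = 0.2665 K/W
R_calcium silicate = ln(632.5/562.5)/(2π×0.052×1) = 0.359 K/W
R_outer film = 1/(h_o·2πr_oL) = 1/(25.6×2π×0.6325×1) = 0.009829 K/W
R_total = 0.6356 K/W
Q = ΔT/R_total = 106/0.6356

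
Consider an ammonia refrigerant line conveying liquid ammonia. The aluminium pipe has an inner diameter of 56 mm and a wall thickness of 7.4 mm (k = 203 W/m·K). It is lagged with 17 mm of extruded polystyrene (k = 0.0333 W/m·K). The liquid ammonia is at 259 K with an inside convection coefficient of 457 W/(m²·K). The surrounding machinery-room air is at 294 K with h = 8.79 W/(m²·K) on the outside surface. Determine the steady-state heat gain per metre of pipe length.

Cylindrical conduction, so R = ln(r₂/r₁)/(2πkL) per layer, in series:
R_inner film = 1/(h_i·2πr₁L) = 1/(457×2π×0.028×1) = 0.01244 K/W
R_aluminium pipe wall = ln(35.4/28)/(2π×203×1) = 1.839×10^-4 K/W
R_extruded polystyrene = ln(52.4/35.4)/(2π×0.0333×1) = 1.874 K/W
R_outer film = 1/(h_o·2πr_oL) = 1/(8.79×2π×0.0524×1) = 0.3455 K/W
R_total = 2.233 K/W
Q = ΔT/R_total = 35/2.233

q′ ≈ 15.7 W/m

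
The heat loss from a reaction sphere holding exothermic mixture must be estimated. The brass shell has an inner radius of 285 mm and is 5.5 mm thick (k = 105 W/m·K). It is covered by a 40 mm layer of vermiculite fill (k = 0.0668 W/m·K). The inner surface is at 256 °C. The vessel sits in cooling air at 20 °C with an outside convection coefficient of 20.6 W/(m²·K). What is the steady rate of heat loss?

Radial (spherical) resistances in series:
R_brass shell = (1/0.285 − 1/0.2905)/(4π×105) = 5.035×10^-5 K/W
R_vermiculite fill = (1/0.2905 − 1/0.3305)/(4π×0.0668) = 0.4963 K/W
R_outer film = 1/(h·4πr_o²) = 1/(20.6×4π×0.3305²) = 0.03537 K/W
R_total = 0.5317 K/W
Q = ΔT/R_total = 236/0.5317

Q ≈ 444 W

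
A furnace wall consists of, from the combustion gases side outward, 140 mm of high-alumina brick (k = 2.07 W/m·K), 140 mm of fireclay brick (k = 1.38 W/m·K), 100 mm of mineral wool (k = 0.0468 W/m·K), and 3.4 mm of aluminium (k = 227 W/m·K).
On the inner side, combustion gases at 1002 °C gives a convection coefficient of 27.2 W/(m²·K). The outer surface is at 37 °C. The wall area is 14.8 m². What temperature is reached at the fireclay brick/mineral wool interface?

Treating each layer as a thermal resistance in series:
R_inner film = 1/(h_i·A) = 1/(27.2×14.8) = 0.002484 K/W
R_high-alumina brick = L/(kA) = 0.14/(2.07×14.8) = 0.00457 K/W
R_fireclay brick = L/(kA) = 0.14/(1.38×14.8) = 0.006855 K/W
R_mineral wool = L/(kA) = 0.1/(0.0468×14.8) = 0.1444 K/W
R_aluminium = L/(kA) = 0.0034/(227×14.8) = 1.012×10^-6 K/W
R_total = 0.1583 K/W;  Q = ΔT/R_total = 965/0.1583 = 6097 W
T_interface = T_inner − Q·ΣR(inner→interface) = 1002 − 6100×0.01391

T ≈ 917 °C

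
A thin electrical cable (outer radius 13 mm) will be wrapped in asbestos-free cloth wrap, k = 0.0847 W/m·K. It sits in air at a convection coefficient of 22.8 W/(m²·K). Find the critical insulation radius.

For a cylinder r_cr = k/h = 0.0847/22.8
r_cr = 3.71 mm; since the bare radius (13 mm) is above r_cr, any added insulation will reduce heat loss.

r_cr ≈ 3.71 mm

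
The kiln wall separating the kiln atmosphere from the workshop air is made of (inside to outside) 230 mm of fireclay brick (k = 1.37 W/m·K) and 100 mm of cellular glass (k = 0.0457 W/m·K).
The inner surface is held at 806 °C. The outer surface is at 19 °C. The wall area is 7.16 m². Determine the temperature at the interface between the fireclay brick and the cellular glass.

T ≈ 750 °C

Model the wall as resistances in series:
R_fireclay brick = L/(kA) = 0.23/(1.37×7.16) = 0.02345 K/W
R_cellular glass = L/(kA) = 0.1/(0.0457×7.16) = 0.3056 K/W
R_total = 0.3291 K/W;  Q = ΔT/R_total = 787/0.3291 = 2392 W
T_interface = T_inner − Q·ΣR(inner→interface) = 806 − 2390×0.02345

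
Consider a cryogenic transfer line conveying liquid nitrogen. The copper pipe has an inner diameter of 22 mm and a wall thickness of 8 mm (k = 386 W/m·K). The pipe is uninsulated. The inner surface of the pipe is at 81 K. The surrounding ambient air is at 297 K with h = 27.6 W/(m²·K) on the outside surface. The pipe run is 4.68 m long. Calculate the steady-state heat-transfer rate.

For a radial system each layer contributes R = ln(r_out/r_in)/(2πkL); films add R = 1/(hA).
R_copper pipe wall = ln(19/11)/(2π×386×4.68) = 4.815×10^-5 K/W
R_outer film = 1/(h_o·2πr_oL) = 1/(27.6×2π×0.019×4.68) = 0.06485 K/W
R_total = 0.0649 K/W
Q = ΔT/R_total = 216/0.0649

Q ≈ 3330 W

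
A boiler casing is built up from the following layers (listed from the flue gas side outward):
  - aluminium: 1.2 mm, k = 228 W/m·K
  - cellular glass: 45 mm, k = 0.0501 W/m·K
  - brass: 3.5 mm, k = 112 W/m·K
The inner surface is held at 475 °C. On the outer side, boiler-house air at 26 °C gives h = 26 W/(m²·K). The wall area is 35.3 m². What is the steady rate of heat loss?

Treating each layer as a thermal resistance in series:
R_aluminium = L/(kA) = 0.0012/(228×35.3) = 1.491×10^-7 K/W
R_cellular glass = L/(kA) = 0.045/(0.0501×35.3) = 0.02544 K/W
R_brass = L/(kA) = 0.0035/(112×35.3) = 8.853×10^-7 K/W
R_outer film = 1/(h_o·A) = 1/(26×35.3) = 0.00109 K/W
R_total = 0.02654 K/W
Q = ΔT / R_total = 449 / 0.02654

Q ≈ 16900 W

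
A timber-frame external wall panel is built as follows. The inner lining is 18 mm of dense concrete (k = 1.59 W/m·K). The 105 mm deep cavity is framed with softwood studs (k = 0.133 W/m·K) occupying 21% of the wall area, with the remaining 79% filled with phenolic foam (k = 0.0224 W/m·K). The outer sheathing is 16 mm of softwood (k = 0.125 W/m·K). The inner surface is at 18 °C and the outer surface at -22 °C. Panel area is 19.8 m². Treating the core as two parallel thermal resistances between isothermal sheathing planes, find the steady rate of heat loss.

Q ≈ 325 W

Sheathing layers in series; stud and cavity paths in parallel between them.
R_inner = 0.018/(1.59×19.8) = 5.718×10^-4 K/W
R_stud  = 0.105/(0.133×0.21×19.8) = 0.1899 K/W
R_cav   = 0.105/(0.0224×0.79×19.8) = 0.2997 K/W
1/R_core = 1/R_stud + 1/R_cav → R_core = 0.1162 K/W
R_outer = 0.016/(0.125×19.8) = 0.006465 K/W
R_total = 0.1233 K/W
Q = ΔT/R_total = 40/0.1233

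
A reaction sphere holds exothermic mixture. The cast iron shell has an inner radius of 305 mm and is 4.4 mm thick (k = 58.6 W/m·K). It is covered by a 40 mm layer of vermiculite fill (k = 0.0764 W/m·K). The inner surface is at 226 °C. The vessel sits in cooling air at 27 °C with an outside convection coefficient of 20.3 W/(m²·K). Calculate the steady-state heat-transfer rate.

Radial (spherical) resistances in series:
R_cast iron shell = (1/0.305 − 1/0.3094)/(4π×58.6) = 6.332×10^-5 K/W
R_vermiculite fill = (1/0.3094 − 1/0.3494)/(4π×0.0764) = 0.3854 K/W
R_outer film = 1/(h·4πr_o²) = 1/(20.3×4π×0.3494²) = 0.03211 K/W
R_total = 0.4176 K/W
Q = ΔT/R_total = 199/0.4176

Q ≈ 477 W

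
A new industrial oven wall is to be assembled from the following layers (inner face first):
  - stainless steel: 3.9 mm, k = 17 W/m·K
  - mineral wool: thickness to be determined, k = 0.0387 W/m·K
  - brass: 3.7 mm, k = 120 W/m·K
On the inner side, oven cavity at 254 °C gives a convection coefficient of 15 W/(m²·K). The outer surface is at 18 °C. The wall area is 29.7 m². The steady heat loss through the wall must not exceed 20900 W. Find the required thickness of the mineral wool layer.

Using the resistance-network approach (series):
R_inner film = 1/(h_i·A) = 1/(15×29.7) = 0.002245 K/W
R_stainless steel = L/(kA) = 0.0039/(17×29.7) = 7.724×10^-6 K/W
R_brass = L/(kA) = 0.0037/(120×29.7) = 1.038×10^-6 K/W
Sum of the known resistances R_other = 0.002253 K/W
Required total resistance R_tot = ΔT/Q_allow = 236/20900 = 0.01129 K/W
R_mineral wool = R_tot − R_other = 0.009038 K/W
L = R·k·A = 0.009038×0.0387×29.7

L ≈ 10.4 mm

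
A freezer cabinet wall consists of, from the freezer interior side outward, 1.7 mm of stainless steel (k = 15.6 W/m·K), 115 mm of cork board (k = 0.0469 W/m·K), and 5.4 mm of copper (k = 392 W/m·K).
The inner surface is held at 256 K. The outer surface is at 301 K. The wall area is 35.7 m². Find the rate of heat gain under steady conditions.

Q ≈ 655 W

Series thermal resistances:
R_stainless steel = L/(kA) = 0.0017/(15.6×35.7) = 3.053×10^-6 K/W
R_cork board = L/(kA) = 0.115/(0.0469×35.7) = 0.06868 K/W
R_copper = L/(kA) = 0.0054/(392×35.7) = 3.859×10^-7 K/W
R_total = 0.06869 K/W
Q = ΔT / R_total = 45 / 0.06869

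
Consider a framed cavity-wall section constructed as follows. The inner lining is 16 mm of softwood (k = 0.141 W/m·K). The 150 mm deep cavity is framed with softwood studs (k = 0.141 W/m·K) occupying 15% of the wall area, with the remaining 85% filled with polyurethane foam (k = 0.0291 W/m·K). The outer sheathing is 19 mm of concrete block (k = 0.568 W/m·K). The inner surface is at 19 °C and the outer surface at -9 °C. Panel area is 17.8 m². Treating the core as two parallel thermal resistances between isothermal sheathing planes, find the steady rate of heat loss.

Sheathing layers in series; stud and cavity paths in parallel between them.
R_inner = 0.016/(0.141×17.8) = 0.006375 K/W
R_stud  = 0.15/(0.141×0.15×17.8) = 0.3984 K/W
R_cav   = 0.15/(0.0291×0.85×17.8) = 0.3407 K/W
1/R_core = 1/R_stud + 1/R_cav → R_core = 0.1837 K/W
R_outer = 0.019/(0.568×17.8) = 0.001879 K/W
R_total = 0.1919 K/W
Q = ΔT/R_total = 28/0.1919

Q ≈ 146 W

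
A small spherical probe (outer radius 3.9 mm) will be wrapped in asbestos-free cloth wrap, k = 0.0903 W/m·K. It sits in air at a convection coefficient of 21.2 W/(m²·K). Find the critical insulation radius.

r_cr ≈ 8.52 mm

For a sphere r_cr = 2k/h = 2×0.0903/21.2
r_cr = 8.52 mm; since the bare radius (3.9 mm) is below r_cr, adding a thin layer of insulation will *increase* heat loss.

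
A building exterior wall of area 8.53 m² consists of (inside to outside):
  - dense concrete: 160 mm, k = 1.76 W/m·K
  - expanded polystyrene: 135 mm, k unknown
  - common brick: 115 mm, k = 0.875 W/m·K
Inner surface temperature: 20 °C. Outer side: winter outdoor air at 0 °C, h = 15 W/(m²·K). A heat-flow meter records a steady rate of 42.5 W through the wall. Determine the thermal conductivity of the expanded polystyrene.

k ≈ 0.0362 W/(m·K)

Model the wall as resistances in series:
R_dense concrete = L/(kA) = 0.16/(1.76×8.53) = 0.01066 K/W
R_common brick = L/(kA) = 0.115/(0.875×8.53) = 0.01541 K/W
R_outer film = 1/(h_o·A) = 1/(15×8.53) = 0.007816 K/W
Sum of known resistances R_other = 0.03388 K/W
Total R = ΔT/Q = 20/42.5 = 0.4706 K/W
R_expanded polystyrene = R_total − R_other = 0.4367 K/W
k = L/(R·A) = 0.135/(0.4367×8.53)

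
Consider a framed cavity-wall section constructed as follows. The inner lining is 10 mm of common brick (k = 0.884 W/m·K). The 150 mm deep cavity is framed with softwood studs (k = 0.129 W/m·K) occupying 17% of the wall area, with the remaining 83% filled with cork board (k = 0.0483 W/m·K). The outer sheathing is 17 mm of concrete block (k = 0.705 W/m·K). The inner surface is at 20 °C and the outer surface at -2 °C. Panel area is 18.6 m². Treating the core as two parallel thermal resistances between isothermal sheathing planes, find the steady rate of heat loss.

Sheathing layers in series; stud and cavity paths in parallel between them.
R_inner = 0.01/(0.884×18.6) = 6.082×10^-4 K/W
R_stud  = 0.15/(0.129×0.17×18.6) = 0.3677 K/W
R_cav   = 0.15/(0.0483×0.83×18.6) = 0.2012 K/W
1/R_core = 1/R_stud + 1/R_cav → R_core = 0.13 K/W
R_outer = 0.017/(0.705×18.6) = 0.001296 K/W
R_total = 0.1319 K/W
Q = ΔT/R_total = 22/0.1319

Q ≈ 167 W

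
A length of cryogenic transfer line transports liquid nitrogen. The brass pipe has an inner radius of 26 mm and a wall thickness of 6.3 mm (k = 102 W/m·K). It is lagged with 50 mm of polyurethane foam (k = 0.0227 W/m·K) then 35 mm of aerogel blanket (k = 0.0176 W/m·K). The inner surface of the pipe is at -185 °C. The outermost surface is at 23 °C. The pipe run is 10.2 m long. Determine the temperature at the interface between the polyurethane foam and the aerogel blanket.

T ≈ -45.3 °C

Per-layer cylindrical resistances, series-summed:
R_brass pipe wall = ln(32.3/26)/(2π×102×10.2) = 3.319×10^-5 K/W
R_polyurethane foam = ln(82.3/32.3)/(2π×0.0227×10.2) = 0.6429 K/W
R_aerogel blanket = ln(117.3/82.3)/(2π×0.0176×10.2) = 0.3142 K/W
R_total = 0.9571 K/W
Q = ΔT/R_total = 208/0.9571
Q = 217 W
T_interface = T_inner + Q·ΣR(inner→interface) = -185 + 217×0.6429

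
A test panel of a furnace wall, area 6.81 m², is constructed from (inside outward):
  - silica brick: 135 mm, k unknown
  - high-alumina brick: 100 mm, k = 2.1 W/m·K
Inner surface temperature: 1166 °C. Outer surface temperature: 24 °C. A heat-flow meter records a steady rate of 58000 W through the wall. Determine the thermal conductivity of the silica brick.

Series thermal resistances:
R_high-alumina brick = L/(kA) = 0.1/(2.1×6.81) = 0.006993 K/W
Sum of known resistances R_other = 0.006993 K/W
Total R = ΔT/Q = 1142/58000 = 0.01969 K/W
R_silica brick = R_total − R_other = 0.0127 K/W
k = L/(R·A) = 0.135/(0.0127×6.81)

k ≈ 1.56 W/(m·K)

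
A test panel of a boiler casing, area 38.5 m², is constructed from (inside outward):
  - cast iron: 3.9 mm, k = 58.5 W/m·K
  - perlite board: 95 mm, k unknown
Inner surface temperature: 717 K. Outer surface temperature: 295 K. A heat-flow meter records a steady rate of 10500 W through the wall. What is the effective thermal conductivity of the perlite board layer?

Model the wall as resistances in series:
R_cast iron = L/(kA) = 0.0039/(58.5×38.5) = 1.732×10^-6 K/W
Sum of known resistances R_other = 1.732×10^-6 K/W
Total R = ΔT/Q = 422/10500 = 0.04019 K/W
R_perlite board = R_total − R_other = 0.04019 K/W
k = L/(R·A) = 0.095/(0.04019×38.5)

k ≈ 0.0614 W/(m·K)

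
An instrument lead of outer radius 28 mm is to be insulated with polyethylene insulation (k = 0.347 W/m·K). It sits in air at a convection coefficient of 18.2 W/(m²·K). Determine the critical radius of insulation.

r_cr ≈ 19.1 mm

For a cylinder r_cr = k/h = 0.347/18.2
r_cr = 19.1 mm; since the bare radius (28 mm) is above r_cr, any added insulation will reduce heat loss.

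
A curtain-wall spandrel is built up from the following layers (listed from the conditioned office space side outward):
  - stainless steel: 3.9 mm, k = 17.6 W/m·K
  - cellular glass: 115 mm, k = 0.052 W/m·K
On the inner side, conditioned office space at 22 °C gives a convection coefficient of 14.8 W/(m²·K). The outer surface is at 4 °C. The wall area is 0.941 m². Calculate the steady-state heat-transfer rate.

Model the wall as resistances in series:
R_inner film = 1/(h_i·A) = 1/(14.8×0.941) = 0.0718 K/W
R_stainless steel = L/(kA) = 0.0039/(17.6×0.941) = 2.355×10^-4 K/W
R_cellular glass = L/(kA) = 0.115/(0.052×0.941) = 2.35 K/W
R_total = 2.422 K/W
Q = ΔT / R_total = 18 / 2.422

Q ≈ 7.43 W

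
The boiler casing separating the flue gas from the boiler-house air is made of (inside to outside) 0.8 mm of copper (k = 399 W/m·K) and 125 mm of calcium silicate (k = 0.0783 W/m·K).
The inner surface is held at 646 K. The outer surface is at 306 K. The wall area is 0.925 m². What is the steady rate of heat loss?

Q ≈ 197 W

Series thermal resistances:
R_copper = L/(kA) = 0.0008/(399×0.925) = 2.168×10^-6 K/W
R_calcium silicate = L/(kA) = 0.125/(0.0783×0.925) = 1.726 K/W
R_total = 1.726 K/W
Q = ΔT / R_total = 340 / 1.726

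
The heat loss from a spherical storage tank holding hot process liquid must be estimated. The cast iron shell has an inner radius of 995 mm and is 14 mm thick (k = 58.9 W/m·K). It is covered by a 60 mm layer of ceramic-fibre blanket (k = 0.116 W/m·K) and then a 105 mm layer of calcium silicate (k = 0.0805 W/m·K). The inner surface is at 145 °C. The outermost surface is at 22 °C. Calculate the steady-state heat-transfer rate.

Q ≈ 1020 W

For a spherical shell R = (1/r₁ − 1/r₂)/(4πk); film R = 1/(h·4πr²). In series:
R_cast iron shell = (1/0.995 − 1/1.009)/(4π×58.9) = 1.884×10^-5 K/W
R_ceramic-fibre blanket = (1/1.009 − 1/1.069)/(4π×0.116) = 0.03816 K/W
R_calcium silicate = (1/1.069 − 1/1.174)/(4π×0.0805) = 0.08271 K/W
R_total = 0.1209 K/W
Q = ΔT/R_total = 123/0.1209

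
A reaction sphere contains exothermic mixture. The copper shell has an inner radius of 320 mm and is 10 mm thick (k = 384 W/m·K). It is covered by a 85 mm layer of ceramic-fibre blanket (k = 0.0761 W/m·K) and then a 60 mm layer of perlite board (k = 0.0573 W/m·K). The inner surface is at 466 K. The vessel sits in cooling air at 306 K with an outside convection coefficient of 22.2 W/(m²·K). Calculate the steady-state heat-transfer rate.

Spherical conduction: R = (1/r_in − 1/r_out)/(4πk) per layer; series-sum.
R_copper shell = (1/0.32 − 1/0.33)/(4π×384) = 1.962×10^-5 K/W
R_ceramic-fibre blanket = (1/0.33 − 1/0.415)/(4π×0.0761) = 0.649 K/W
R_perlite board = (1/0.415 − 1/0.475)/(4π×0.0573) = 0.4227 K/W
R_outer film = 1/(h·4πr_o²) = 1/(22.2×4π×0.475²) = 0.01589 K/W
R_total = 1.088 K/W
Q = ΔT/R_total = 160/1.088

Q ≈ 147 W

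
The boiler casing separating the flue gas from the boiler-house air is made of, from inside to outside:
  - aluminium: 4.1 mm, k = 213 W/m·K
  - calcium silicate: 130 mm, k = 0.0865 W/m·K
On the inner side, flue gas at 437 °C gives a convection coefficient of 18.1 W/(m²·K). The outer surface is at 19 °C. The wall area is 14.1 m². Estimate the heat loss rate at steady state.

Treating each layer as a thermal resistance in series:
R_inner film = 1/(h_i·A) = 1/(18.1×14.1) = 0.003918 K/W
R_aluminium = L/(kA) = 0.0041/(213×14.1) = 1.365×10^-6 K/W
R_calcium silicate = L/(kA) = 0.13/(0.0865×14.1) = 0.1066 K/W
R_total = 0.1105 K/W
Q = ΔT / R_total = 418 / 0.1105

Q ≈ 3780 W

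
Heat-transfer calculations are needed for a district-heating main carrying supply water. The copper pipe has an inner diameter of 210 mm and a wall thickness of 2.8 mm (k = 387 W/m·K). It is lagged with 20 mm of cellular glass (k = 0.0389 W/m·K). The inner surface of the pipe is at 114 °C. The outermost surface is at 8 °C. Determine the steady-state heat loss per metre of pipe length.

Treating each annulus and film as a series resistance:
R_copper pipe wall = ln(107.8/105)/(2π×387×1) = 1.082×10^-5 K/W
R_cellular glass = ln(127.8/107.8)/(2π×0.0389×1) = 0.6963 K/W
R_total = 0.6963 K/W
Q = ΔT/R_total = 106/0.6963

q′ ≈ 152 W/m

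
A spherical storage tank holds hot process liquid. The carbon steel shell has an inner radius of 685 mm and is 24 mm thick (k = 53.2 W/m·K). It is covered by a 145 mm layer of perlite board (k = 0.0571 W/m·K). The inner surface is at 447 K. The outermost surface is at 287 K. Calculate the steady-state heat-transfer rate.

Q ≈ 479 W

Each spherical layer contributes R = (1/r_i − 1/r_o)/(4πk):
R_carbon steel shell = (1/0.685 − 1/0.709)/(4π×53.2) = 7.392×10^-5 K/W
R_perlite board = (1/0.709 − 1/0.854)/(4π×0.0571) = 0.3337 K/W
R_total = 0.3338 K/W
Q = ΔT/R_total = 160/0.3338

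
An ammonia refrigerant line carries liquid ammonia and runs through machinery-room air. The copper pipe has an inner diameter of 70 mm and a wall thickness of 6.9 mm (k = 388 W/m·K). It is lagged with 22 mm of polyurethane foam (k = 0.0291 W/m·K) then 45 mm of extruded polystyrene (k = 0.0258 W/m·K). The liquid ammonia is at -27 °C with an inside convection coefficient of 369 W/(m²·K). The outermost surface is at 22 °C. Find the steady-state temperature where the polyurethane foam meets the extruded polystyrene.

Per-layer cylindrical resistances, series-summed:
R_inner film = 1/(h_i·2πr₁L) = 1/(369×2π×0.035×1) = 0.01232 K/W
R_copper pipe wall = ln(41.9/35)/(2π×388×1) = 7.381×10^-5 K/W
R_polyurethane foam = ln(63.9/41.9)/(2π×0.0291×1) = 2.308 K/W
R_extruded polystyrene = ln(108.9/63.9)/(2π×0.0258×1) = 3.289 K/W
R_total = 5.609 K/W
Q = ΔT/R_total = 49/5.609
Q = 8.74 W/m
T_interface = T_inner + Q·ΣR(inner→interface) = -27 + 8.74×2.321

T ≈ -6.73 °C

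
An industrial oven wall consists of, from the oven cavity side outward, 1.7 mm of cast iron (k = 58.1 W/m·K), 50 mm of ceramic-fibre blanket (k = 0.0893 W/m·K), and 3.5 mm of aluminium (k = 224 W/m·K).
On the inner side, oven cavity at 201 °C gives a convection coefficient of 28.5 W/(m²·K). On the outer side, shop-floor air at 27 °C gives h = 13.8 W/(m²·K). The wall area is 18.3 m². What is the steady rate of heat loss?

Q ≈ 4770 W

Series thermal resistances:
R_inner film = 1/(h_i·A) = 1/(28.5×18.3) = 0.001917 K/W
R_cast iron = L/(kA) = 0.0017/(58.1×18.3) = 1.599×10^-6 K/W
R_ceramic-fibre blanket = L/(kA) = 0.05/(0.0893×18.3) = 0.0306 K/W
R_aluminium = L/(kA) = 0.0035/(224×18.3) = 8.538×10^-7 K/W
R_outer film = 1/(h_o·A) = 1/(13.8×18.3) = 0.00396 K/W
R_total = 0.03648 K/W
Q = ΔT / R_total = 174 / 0.03648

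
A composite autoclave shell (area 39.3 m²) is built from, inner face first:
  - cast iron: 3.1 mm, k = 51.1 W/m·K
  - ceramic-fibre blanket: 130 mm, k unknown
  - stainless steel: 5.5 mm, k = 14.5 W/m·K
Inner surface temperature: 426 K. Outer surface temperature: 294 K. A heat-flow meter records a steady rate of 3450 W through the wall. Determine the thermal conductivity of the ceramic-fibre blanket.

k ≈ 0.0865 W/(m·K)

Treating each layer as a thermal resistance in series:
R_cast iron = L/(kA) = 0.0031/(51.1×39.3) = 1.544×10^-6 K/W
R_stainless steel = L/(kA) = 0.0055/(14.5×39.3) = 9.652×10^-6 K/W
Sum of known resistances R_other = 1.12×10^-5 K/W
Total R = ΔT/Q = 132/3450 = 0.03826 K/W
R_ceramic-fibre blanket = R_total − R_other = 0.03825 K/W
k = L/(R·A) = 0.13/(0.03825×39.3)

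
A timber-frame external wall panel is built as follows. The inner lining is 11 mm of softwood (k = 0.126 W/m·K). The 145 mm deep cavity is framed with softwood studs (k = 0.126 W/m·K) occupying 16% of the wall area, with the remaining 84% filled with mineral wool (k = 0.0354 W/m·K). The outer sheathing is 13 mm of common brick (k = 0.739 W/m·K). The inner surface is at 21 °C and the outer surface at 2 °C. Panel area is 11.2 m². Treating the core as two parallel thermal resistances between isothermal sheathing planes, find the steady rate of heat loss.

Sheathing layers in series; stud and cavity paths in parallel between them.
R_inner = 0.011/(0.126×11.2) = 0.007795 K/W
R_stud  = 0.145/(0.126×0.16×11.2) = 0.6422 K/W
R_cav   = 0.145/(0.0354×0.84×11.2) = 0.4354 K/W
1/R_core = 1/R_stud + 1/R_cav → R_core = 0.2595 K/W
R_outer = 0.013/(0.739×11.2) = 0.001571 K/W
R_total = 0.2688 K/W
Q = ΔT/R_total = 19/0.2688

Q ≈ 70.7 W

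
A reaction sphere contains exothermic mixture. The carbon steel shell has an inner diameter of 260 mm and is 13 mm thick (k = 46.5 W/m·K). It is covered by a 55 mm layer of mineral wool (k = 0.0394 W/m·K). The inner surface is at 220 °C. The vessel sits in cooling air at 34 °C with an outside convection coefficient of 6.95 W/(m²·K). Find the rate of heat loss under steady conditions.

Q ≈ 44.1 W

Each spherical layer contributes R = (1/r_i − 1/r_o)/(4πk):
R_carbon steel shell = (1/0.13 − 1/0.143)/(4π×46.5) = 0.001197 K/W
R_mineral wool = (1/0.143 − 1/0.198)/(4π×0.0394) = 3.923 K/W
R_outer film = 1/(h·4πr_o²) = 1/(6.95×4π×0.198²) = 0.2921 K/W
R_total = 4.217 K/W
Q = ΔT/R_total = 186/4.217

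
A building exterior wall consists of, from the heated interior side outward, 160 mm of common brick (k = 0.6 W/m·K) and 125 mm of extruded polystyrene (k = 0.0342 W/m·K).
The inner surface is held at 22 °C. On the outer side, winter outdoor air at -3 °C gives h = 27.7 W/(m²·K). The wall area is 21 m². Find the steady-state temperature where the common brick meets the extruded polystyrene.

T ≈ 20.3 °C

Treating each layer as a thermal resistance in series:
R_common brick = L/(kA) = 0.16/(0.6×21) = 0.0127 K/W
R_extruded polystyrene = L/(kA) = 0.125/(0.0342×21) = 0.174 K/W
R_outer film = 1/(h_o·A) = 1/(27.7×21) = 0.001719 K/W
R_total = 0.1885 K/W;  Q = ΔT/R_total = 25/0.1885 = 132.7 W
T_interface = T_inner − Q·ΣR(inner→interface) = 22 − 133×0.0127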